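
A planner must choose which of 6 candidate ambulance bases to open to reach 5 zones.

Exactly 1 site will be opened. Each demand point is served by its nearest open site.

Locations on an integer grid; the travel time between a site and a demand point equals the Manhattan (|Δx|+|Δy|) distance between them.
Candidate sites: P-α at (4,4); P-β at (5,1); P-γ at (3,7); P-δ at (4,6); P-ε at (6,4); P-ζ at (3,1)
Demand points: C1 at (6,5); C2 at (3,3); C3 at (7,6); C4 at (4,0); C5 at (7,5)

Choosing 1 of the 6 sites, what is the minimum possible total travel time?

16

Open {P-ε}.
  C1→P-ε 1, C2→P-ε 4, C3→P-ε 3, C4→P-ε 6, C5→P-ε 2  ⇒ total 16.
Compare {P-α}: total 18.
Compare {P-δ}: total 20.
No size-1 selection does better; minimum is 16.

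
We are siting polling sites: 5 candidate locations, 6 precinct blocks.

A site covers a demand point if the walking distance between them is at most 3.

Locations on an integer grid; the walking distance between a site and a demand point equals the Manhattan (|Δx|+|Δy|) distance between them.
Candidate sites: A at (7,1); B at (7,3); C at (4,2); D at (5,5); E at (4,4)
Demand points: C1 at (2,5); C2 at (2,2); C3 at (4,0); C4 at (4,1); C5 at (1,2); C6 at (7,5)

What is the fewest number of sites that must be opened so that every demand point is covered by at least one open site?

2

Coverage sets (demand points within 3 of each site):
  A: {C4}
  B: {C6}
  C: {C2, C3, C4, C5}
  D: {C1, C6}
  E: {C1, C4}
No single site covers all 6 demand points.
But {C, D} covers everything, so the minimum is 2.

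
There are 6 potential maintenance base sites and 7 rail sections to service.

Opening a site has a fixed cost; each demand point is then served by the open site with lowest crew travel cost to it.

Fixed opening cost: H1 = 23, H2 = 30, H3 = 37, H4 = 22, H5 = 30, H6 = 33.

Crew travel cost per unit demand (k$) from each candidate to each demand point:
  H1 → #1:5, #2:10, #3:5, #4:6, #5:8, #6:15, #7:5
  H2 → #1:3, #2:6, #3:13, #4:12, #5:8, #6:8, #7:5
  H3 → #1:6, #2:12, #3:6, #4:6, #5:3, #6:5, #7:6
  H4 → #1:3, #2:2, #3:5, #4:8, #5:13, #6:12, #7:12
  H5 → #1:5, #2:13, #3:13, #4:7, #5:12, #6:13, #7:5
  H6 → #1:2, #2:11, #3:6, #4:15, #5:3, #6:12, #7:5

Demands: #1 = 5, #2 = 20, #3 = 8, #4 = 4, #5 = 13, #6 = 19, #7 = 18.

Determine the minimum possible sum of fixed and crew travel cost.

420

Open {H3, H4}: assign each demand point to its cheapest open site.
  #1→H4 5×3=15, #2→H4 20×2=40, #3→H4 8×5=40, #4→H3 4×6=24, #5→H3 13×3=39, #6→H3 19×5=95, #7→H3 18×6=108
  crew travel cost 361, fixed 59 → total 420.
Compare {H1, H3, H4}: crew travel cost 343 + fixed 82 = 425.
Compare {H3, H4, H6}: crew travel cost 338 + fixed 92 = 430.
Compare {H2, H3, H4}: crew travel cost 343 + fixed 89 = 432.
All other subsets cost ≥ 425. Minimum total cost: 420.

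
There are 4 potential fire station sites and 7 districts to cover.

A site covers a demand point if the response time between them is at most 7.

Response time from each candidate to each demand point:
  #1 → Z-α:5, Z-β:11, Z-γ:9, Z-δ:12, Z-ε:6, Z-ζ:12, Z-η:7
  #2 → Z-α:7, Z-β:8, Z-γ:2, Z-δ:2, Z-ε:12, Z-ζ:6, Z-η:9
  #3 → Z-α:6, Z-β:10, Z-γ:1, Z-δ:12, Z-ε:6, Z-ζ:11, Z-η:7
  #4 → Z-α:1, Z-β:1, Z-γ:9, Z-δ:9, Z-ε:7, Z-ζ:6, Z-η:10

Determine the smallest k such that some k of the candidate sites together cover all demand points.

Coverage sets (demand points within 7 of each site):
  #1: {Z-α, Z-ε, Z-η}
  #2: {Z-α, Z-γ, Z-δ, Z-ζ}
  #3: {Z-α, Z-γ, Z-ε, Z-η}
  #4: {Z-α, Z-β, Z-ε, Z-ζ}
No 2 sites suffice: every size-2 union leaves at least one demand point uncovered.
But {#1, #2, #4} covers everything, so the minimum is 3.

3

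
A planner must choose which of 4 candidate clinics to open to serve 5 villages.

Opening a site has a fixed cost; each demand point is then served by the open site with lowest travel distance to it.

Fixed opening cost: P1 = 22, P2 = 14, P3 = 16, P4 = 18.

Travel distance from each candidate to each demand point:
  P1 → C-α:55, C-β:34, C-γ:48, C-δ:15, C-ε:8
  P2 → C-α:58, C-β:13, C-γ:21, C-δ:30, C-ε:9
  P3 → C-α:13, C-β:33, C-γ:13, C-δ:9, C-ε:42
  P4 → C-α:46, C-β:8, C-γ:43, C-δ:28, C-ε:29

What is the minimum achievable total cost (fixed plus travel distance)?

87

Open {P2, P3}: assign each demand point to its cheapest open site.
  C-α→P3 13, C-β→P2 13, C-γ→P3 13, C-δ→P3 9, C-ε→P2 9
  travel distance 57, fixed 30 → total 87.
Compare {P2, P3, P4}: travel distance 52 + fixed 48 = 100.
Compare {P3, P4}: travel distance 72 + fixed 34 = 106.
Compare {P1, P3, P4}: travel distance 51 + fixed 56 = 107.
All other subsets cost ≥ 100. Minimum total cost: 87.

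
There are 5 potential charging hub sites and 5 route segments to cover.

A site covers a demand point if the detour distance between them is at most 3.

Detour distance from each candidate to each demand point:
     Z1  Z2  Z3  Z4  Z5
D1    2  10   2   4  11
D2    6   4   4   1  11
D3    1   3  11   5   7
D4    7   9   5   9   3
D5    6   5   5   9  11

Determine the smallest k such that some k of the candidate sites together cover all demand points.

4

Coverage sets (demand points within 3 of each site):
  D1: {Z1, Z3}
  D2: {Z4}
  D3: {Z1, Z2}
  D4: {Z5}
  D5: {}
No 3 sites suffice: every size-3 union leaves at least one demand point uncovered.
But {D1, D2, D3, D4} covers everything, so the minimum is 4.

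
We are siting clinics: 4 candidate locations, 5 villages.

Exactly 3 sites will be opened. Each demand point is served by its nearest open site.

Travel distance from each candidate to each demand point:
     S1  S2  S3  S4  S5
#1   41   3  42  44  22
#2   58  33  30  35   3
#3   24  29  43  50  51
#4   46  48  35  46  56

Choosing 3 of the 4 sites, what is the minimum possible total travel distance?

Open {#1, #2, #3}.
  S1→#3 24, S2→#1 3, S3→#2 30, S4→#2 35, S5→#2 3  ⇒ total 95.
Compare {#1, #2, #4}: total 112.
Compare {#2, #3, #4}: total 121.
No size-3 selection does better; minimum is 95.

95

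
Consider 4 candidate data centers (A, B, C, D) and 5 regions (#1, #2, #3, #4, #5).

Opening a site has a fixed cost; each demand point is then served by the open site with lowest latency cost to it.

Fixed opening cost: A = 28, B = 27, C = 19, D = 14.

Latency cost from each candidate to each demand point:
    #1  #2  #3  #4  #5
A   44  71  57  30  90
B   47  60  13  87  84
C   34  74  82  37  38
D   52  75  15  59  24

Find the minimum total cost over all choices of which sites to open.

Open {C, D}: assign each demand point to its cheapest open site.
  #1→C 34, #2→C 74, #3→D 15, #4→C 37, #5→D 24
  latency cost 184, fixed 33 → total 217.
Compare {A, D}: latency cost 184 + fixed 42 = 226.
Compare {B, C}: latency cost 182 + fixed 46 = 228.
Compare {B, C, D}: latency cost 168 + fixed 60 = 228.
All other subsets cost ≥ 226. Minimum total cost: 217.

217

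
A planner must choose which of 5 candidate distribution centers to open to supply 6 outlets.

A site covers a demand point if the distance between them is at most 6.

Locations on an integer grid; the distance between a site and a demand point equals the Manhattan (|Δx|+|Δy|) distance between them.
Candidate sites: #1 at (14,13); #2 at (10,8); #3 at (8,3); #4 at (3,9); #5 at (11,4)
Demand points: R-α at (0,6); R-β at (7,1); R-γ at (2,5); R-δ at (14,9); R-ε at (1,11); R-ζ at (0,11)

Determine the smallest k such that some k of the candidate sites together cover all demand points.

Coverage sets (demand points within 6 of each site):
  #1: {R-δ}
  #2: {R-δ}
  #3: {R-β}
  #4: {R-α, R-γ, R-ε, R-ζ}
  #5: {}
No 2 sites suffice: every size-2 union leaves at least one demand point uncovered.
But {#1, #3, #4} covers everything, so the minimum is 3.

3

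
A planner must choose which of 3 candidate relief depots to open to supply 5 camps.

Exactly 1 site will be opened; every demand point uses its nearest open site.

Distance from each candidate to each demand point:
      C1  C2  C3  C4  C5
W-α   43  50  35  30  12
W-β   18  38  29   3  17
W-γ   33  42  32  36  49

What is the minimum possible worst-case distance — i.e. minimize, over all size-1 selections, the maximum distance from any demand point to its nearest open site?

38

Open {W-β}.
  Farthest demand point is C2 at distance 38 (to W-β); all others are ≤ 38.
With {W-γ} the worst case is 49.
With {W-α} the worst case is 50.
No size-1 selection achieves below 38.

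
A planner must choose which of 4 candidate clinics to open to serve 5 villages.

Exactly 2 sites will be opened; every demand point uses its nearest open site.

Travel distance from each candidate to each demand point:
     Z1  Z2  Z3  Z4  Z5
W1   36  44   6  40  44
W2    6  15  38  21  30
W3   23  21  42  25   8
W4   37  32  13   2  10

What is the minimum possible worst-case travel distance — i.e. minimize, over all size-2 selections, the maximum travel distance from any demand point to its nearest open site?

15

Open {W2, W4}.
  Farthest demand point is Z2 at travel distance 15 (to W2); all others are ≤ 15.
With {W3, W4} the worst case is 23.
With {W1, W3} the worst case is 25.
No size-2 selection achieves below 15.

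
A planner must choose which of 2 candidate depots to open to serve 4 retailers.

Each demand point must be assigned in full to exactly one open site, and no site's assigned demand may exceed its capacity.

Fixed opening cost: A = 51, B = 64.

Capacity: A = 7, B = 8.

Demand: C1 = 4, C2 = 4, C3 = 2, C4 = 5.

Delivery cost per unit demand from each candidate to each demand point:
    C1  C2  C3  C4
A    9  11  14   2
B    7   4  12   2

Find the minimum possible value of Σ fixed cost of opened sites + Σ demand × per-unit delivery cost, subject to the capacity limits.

197

Open {A, B}; cheapest assignment that respects the capacities:
  A (cap 7, load 7): C3, C4 — cost 2×14 + 5×2 = 38
  B (cap 8, load 8): C1, C2 — cost 4×7 + 4×4 = 44
  Shipping 82, fixed 115 → total 197.
  Any other capacity-feasible assignment to {A, B} ships for at least 82.
Total demand is 15 and no other set of sites has combined capacity ≥ 15, so {A, B} is the only feasible choice of open sites. Minimum: 197.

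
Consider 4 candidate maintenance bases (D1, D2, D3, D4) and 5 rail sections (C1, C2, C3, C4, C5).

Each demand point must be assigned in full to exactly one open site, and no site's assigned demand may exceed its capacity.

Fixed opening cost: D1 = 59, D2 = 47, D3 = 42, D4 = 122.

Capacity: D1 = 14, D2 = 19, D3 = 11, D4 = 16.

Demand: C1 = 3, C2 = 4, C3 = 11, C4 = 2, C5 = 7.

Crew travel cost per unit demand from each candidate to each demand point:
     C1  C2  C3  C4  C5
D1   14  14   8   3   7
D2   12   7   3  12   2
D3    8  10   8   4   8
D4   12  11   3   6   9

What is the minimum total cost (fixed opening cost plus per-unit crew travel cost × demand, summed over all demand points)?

Open {D2, D3}; cheapest assignment that respects the capacities:
  D2 (cap 19, load 18): C3, C5 — cost 11×3 + 7×2 = 47
  D3 (cap 11, load 9): C1, C2, C4 — cost 3×8 + 4×10 + 2×4 = 72
  Shipping 119, fixed 89 → total 208.
  Any other capacity-feasible assignment to {D2, D3} ships for at least 119.
Compare {D1, D2}: its best feasible assignment gives total 257.
Compare {D1, D2, D3}: its best feasible assignment gives total 265.
Every other set of open sites that can feasibly serve all demand totals ≥ 257 even under its best assignment. Minimum: 208.

208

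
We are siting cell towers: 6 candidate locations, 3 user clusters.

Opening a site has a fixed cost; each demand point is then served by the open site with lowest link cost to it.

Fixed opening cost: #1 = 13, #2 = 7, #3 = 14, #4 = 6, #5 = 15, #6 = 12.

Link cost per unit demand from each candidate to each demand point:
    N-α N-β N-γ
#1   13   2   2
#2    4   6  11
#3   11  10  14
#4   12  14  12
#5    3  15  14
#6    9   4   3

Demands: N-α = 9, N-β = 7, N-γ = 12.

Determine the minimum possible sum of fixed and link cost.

93

Open {#1, #5}: assign each demand point to its cheapest open site.
  N-α→#5 9×3=27, N-β→#1 7×2=14, N-γ→#1 12×2=24
  link cost 65, fixed 28 → total 93.
Compare {#1, #2}: link cost 74 + fixed 20 = 94.
Compare {#1, #4, #5}: link cost 65 + fixed 34 = 99.
Compare {#1, #2, #4}: link cost 74 + fixed 26 = 100.
All other subsets cost ≥ 94. Minimum total cost: 93.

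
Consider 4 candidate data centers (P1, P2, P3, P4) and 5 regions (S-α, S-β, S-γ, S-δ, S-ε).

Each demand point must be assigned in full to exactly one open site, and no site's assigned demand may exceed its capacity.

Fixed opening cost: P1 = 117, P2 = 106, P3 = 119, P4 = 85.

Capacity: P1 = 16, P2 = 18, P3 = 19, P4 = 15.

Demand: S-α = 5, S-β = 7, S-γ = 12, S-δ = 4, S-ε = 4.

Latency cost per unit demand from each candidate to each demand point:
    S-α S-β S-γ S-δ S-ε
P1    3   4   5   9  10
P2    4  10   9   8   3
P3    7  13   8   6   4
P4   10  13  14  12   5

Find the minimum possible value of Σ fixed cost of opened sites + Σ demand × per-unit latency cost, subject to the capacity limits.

Open {P1, P2}; cheapest assignment that respects the capacities:
  P1 (cap 16, load 16): S-γ, S-δ — cost 12×5 + 4×9 = 96
  P2 (cap 18, load 16): S-α, S-β, S-ε — cost 5×4 + 7×10 + 4×3 = 102
  Shipping 198, fixed 223 → total 421.
  Any other capacity-feasible assignment to {P1, P2} ships for at least 198.
Compare {P1, P3}: its best feasible assignment gives total 427.
Compare {P2, P3}: its best feasible assignment gives total 447.
Every other set of open sites that can feasibly serve all demand totals ≥ 427 even under its best assignment. Minimum: 421.

421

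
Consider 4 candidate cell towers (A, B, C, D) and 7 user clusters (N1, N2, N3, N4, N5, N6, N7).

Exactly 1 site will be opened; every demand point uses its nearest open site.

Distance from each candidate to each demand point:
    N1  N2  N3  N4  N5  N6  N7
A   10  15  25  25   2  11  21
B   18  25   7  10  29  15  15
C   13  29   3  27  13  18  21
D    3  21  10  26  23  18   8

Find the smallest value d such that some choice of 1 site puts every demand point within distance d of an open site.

Open {A}.
  Farthest demand point is N3 at distance 25 (to A); all others are ≤ 25.
With {D} the worst case is 26.
With {B} the worst case is 29.
No size-1 selection achieves below 25.

25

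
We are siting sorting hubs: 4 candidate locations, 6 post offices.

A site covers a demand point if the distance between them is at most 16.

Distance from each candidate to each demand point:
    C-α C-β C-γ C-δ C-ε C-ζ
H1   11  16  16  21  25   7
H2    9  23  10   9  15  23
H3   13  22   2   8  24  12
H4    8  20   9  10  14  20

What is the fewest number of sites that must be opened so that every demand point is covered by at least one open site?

Coverage sets (demand points within 16 of each site):
  H1: {C-α, C-β, C-γ, C-ζ}
  H2: {C-α, C-γ, C-δ, C-ε}
  H3: {C-α, C-γ, C-δ, C-ζ}
  H4: {C-α, C-γ, C-δ, C-ε}
No single site covers all 6 demand points.
But {H1, H2} covers everything, so the minimum is 2.

2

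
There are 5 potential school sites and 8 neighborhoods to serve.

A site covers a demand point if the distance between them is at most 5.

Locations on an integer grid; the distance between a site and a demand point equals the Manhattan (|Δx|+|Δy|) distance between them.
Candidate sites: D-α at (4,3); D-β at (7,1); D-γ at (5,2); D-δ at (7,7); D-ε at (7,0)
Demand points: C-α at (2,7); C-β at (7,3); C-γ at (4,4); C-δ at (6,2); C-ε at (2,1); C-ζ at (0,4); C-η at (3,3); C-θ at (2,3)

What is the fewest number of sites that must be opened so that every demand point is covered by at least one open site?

2

Coverage sets (demand points within 5 of each site):
  D-α: {C-β, C-γ, C-δ, C-ε, C-ζ, C-η, C-θ}
  D-β: {C-β, C-δ, C-ε}
  D-γ: {C-β, C-γ, C-δ, C-ε, C-η, C-θ}
  D-δ: {C-α, C-β}
  D-ε: {C-β, C-δ}
No single site covers all 8 demand points.
But {D-α, D-δ} covers everything, so the minimum is 2.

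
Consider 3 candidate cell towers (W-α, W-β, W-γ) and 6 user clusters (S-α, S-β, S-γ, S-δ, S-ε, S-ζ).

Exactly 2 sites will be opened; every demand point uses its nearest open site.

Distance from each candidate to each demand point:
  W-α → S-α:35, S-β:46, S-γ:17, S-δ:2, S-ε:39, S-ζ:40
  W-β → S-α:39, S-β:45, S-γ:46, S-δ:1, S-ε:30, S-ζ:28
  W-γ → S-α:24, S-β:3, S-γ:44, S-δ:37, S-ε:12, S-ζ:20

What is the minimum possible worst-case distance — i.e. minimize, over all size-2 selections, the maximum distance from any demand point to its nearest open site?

Open {W-α, W-γ}.
  Farthest demand point is S-α at distance 24 (to W-γ); all others are ≤ 24.
With {W-β, W-γ} the worst case is 44.
With {W-α, W-β} the worst case is 45.
No size-2 selection achieves below 24.

24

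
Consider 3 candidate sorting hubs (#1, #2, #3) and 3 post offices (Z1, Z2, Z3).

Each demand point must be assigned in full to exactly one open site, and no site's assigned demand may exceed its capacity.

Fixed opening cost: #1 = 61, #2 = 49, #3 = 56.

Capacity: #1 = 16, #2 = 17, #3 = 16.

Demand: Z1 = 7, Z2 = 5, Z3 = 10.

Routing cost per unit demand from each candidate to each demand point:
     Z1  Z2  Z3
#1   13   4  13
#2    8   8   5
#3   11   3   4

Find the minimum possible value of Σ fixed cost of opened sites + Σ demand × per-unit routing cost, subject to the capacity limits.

216

Open {#2, #3}; cheapest assignment that respects the capacities:
  #2 (cap 17, load 7): Z1 — cost 7×8 = 56
  #3 (cap 16, load 15): Z2, Z3 — cost 5×3 + 10×4 = 55
  Shipping 111, fixed 105 → total 216.
  Any other capacity-feasible assignment to {#2, #3} ships for at least 111.
Compare {#1, #2}: its best feasible assignment gives total 236.
Compare {#1, #3}: its best feasible assignment gives total 263.
Every other set of open sites that can feasibly serve all demand totals ≥ 236 even under its best assignment. Minimum: 216.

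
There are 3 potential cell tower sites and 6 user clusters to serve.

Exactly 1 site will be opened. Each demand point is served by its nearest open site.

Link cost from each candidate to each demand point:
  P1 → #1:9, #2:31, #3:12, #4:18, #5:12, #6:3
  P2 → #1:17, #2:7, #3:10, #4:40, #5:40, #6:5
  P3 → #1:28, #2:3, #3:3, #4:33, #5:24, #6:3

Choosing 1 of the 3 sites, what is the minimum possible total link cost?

85

Open {P1}.
  #1→P1 9, #2→P1 31, #3→P1 12, #4→P1 18, #5→P1 12, #6→P1 3  ⇒ total 85.
Compare {P3}: total 94.
Compare {P2}: total 119.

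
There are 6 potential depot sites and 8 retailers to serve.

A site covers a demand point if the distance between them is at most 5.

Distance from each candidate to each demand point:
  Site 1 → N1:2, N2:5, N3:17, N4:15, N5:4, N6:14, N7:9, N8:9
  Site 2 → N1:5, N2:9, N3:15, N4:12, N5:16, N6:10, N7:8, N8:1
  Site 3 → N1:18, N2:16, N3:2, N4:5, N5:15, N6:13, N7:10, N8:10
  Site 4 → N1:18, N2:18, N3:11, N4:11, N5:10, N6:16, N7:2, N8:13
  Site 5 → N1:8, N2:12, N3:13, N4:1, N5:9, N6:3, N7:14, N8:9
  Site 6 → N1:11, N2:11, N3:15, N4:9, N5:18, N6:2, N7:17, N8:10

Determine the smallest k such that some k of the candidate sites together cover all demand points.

5

Coverage sets (demand points within 5 of each site):
  Site 1: {N1, N2, N5}
  Site 2: {N1, N8}
  Site 3: {N3, N4}
  Site 4: {N7}
  Site 5: {N4, N6}
  Site 6: {N6}
No 4 sites suffice: every size-4 union leaves at least one demand point uncovered.
But {Site 1, Site 2, Site 3, Site 4, Site 5} covers everything, so the minimum is 5.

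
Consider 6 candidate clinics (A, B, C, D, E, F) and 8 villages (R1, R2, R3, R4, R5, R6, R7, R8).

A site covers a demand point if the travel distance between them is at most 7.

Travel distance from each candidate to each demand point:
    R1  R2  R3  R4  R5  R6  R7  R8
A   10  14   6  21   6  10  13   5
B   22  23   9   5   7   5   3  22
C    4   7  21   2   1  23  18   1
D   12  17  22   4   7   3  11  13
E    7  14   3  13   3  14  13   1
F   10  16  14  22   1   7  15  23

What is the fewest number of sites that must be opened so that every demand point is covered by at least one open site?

3

Coverage sets (demand points within 7 of each site):
  A: {R3, R5, R8}
  B: {R4, R5, R6, R7}
  C: {R1, R2, R4, R5, R8}
  D: {R4, R5, R6}
  E: {R1, R3, R5, R8}
  F: {R5, R6}
No 2 sites suffice: every size-2 union leaves at least one demand point uncovered.
But {A, B, C} covers everything, so the minimum is 3.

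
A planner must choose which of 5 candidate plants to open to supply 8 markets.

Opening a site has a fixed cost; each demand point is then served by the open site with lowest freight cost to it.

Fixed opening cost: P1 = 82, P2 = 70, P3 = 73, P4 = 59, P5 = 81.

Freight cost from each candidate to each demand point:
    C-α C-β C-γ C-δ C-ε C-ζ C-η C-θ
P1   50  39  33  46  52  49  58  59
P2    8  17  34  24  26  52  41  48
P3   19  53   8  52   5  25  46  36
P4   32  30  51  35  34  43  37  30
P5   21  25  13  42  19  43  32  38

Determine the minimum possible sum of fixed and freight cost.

Open {P2, P3}: assign each demand point to its cheapest open site.
  C-α→P2 8, C-β→P2 17, C-γ→P3 8, C-δ→P2 24, C-ε→P3 5, C-ζ→P3 25, C-η→P2 41, C-θ→P3 36
  freight cost 164, fixed 143 → total 307.
Compare {P5}: freight cost 233 + fixed 81 = 314.
Compare {P3}: freight cost 244 + fixed 73 = 317.
Compare {P2}: freight cost 250 + fixed 70 = 320.
All other subsets cost ≥ 314. Minimum total cost: 307.

307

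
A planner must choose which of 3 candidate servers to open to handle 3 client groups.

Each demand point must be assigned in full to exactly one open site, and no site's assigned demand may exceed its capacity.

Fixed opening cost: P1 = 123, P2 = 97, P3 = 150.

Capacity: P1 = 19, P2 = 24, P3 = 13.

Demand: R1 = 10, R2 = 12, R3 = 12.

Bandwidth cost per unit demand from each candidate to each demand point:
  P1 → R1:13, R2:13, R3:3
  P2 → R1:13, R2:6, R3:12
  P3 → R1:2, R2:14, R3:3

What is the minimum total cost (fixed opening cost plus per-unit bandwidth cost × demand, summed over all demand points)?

458

Open {P1, P2}; cheapest assignment that respects the capacities:
  P1 (cap 19, load 12): R3 — cost 12×3 = 36
  P2 (cap 24, load 22): R1, R2 — cost 10×13 + 12×6 = 202
  Shipping 238, fixed 220 → total 458.
  Any other capacity-feasible assignment to {P1, P2} ships for at least 238.
Compare {P2, P3}: its best feasible assignment gives total 483.
Compare {P1, P2, P3}: its best feasible assignment gives total 498.
Every other set of open sites that can feasibly serve all demand totals ≥ 483 even under its best assignment. Minimum: 458.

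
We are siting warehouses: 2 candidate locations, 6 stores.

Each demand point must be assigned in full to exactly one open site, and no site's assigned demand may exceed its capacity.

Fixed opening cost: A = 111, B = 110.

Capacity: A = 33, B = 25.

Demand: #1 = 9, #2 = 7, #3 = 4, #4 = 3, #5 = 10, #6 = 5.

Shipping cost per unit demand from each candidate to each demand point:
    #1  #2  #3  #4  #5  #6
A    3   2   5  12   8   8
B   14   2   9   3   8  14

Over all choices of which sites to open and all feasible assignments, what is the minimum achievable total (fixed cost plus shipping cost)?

Open {A, B}; cheapest assignment that respects the capacities:
  A (cap 33, load 28): #1, #3, #5, #6 — cost 9×3 + 4×5 + 10×8 + 5×8 = 167
  B (cap 25, load 10): #2, #4 — cost 7×2 + 3×3 = 23
  Shipping 190, fixed 221 → total 411.
  Any other capacity-feasible assignment to {A, B} ships for at least 190.
Total demand is 38 and no other set of sites has combined capacity ≥ 38, so {A, B} is the only feasible choice of open sites. Minimum: 411.

411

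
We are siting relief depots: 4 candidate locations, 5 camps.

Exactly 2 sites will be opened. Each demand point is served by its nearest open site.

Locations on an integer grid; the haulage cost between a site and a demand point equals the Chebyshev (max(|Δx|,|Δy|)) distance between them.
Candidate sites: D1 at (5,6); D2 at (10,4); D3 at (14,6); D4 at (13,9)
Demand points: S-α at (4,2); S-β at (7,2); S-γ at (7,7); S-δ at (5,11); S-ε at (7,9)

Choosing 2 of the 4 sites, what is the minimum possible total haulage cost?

Open {D1, D2}.
  S-α→D1 4, S-β→D2 3, S-γ→D1 2, S-δ→D1 5, S-ε→D1 3  ⇒ total 17.
Compare {D1, D3}: total 18.
Compare {D1, D4}: total 18.
No size-2 selection does better; minimum is 17.

17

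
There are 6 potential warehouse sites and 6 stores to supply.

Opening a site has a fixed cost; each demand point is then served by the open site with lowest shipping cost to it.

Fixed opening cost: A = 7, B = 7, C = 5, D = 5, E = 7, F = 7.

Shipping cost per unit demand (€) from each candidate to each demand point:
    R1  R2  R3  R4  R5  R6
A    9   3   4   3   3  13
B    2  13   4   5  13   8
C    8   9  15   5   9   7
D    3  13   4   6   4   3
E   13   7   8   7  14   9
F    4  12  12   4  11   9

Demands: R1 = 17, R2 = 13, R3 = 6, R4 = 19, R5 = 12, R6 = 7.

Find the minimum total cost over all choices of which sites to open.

Open {A, B, D}: assign each demand point to its cheapest open site.
  R1→B 17×2=34, R2→A 13×3=39, R3→A 6×4=24, R4→A 19×3=57, R5→A 12×3=36, R6→D 7×3=21
  shipping cost 211, fixed 19 → total 230.
Compare {A, B, C, D}: shipping cost 211 + fixed 24 = 235.
Compare {A, B, D, E}: shipping cost 211 + fixed 26 = 237.
Compare {A, B, D, F}: shipping cost 211 + fixed 26 = 237.
All other subsets cost ≥ 235. Minimum total cost: 230.

230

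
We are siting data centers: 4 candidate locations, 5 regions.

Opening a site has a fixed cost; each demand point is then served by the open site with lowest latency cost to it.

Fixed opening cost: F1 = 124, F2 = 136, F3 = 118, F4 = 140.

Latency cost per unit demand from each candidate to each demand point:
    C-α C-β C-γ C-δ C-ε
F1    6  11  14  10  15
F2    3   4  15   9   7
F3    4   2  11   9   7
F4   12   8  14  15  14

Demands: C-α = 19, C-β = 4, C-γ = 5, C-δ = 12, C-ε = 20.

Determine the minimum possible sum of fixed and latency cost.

505

Open {F3}: assign each demand point to its cheapest open site.
  C-α→F3 19×4=76, C-β→F3 4×2=8, C-γ→F3 5×11=55, C-δ→F3 12×9=108, C-ε→F3 20×7=140
  latency cost 387, fixed 118 → total 505.
Compare {F2}: latency cost 396 + fixed 136 = 532.
Compare {F2, F3}: latency cost 368 + fixed 254 = 622.
Compare {F1, F3}: latency cost 387 + fixed 242 = 629.
All other subsets cost ≥ 532. Minimum total cost: 505.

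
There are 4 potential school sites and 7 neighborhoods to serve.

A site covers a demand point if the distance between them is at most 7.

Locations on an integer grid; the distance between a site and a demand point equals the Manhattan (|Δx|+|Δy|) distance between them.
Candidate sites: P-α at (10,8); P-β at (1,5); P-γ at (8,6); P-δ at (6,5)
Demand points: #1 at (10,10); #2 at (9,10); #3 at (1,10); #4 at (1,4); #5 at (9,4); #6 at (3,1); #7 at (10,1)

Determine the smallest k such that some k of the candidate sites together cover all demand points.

Coverage sets (demand points within 7 of each site):
  P-α: {#1, #2, #5, #7}
  P-β: {#3, #4, #6}
  P-γ: {#1, #2, #5, #7}
  P-δ: {#4, #5, #6}
No single site covers all 7 demand points.
But {P-α, P-β} covers everything, so the minimum is 2.

2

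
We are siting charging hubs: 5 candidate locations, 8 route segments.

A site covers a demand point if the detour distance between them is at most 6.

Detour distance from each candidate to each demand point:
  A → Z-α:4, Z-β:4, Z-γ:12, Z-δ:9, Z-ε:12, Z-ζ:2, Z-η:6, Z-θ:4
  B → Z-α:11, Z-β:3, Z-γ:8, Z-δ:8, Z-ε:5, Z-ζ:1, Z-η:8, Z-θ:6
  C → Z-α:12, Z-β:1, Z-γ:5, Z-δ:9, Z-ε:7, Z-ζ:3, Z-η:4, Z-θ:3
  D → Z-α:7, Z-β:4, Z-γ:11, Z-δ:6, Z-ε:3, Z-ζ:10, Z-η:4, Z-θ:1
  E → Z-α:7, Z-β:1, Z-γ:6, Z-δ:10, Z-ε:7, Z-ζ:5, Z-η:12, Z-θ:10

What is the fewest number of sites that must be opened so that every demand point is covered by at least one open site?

Coverage sets (demand points within 6 of each site):
  A: {Z-α, Z-β, Z-ζ, Z-η, Z-θ}
  B: {Z-β, Z-ε, Z-ζ, Z-θ}
  C: {Z-β, Z-γ, Z-ζ, Z-η, Z-θ}
  D: {Z-β, Z-δ, Z-ε, Z-η, Z-θ}
  E: {Z-β, Z-γ, Z-ζ}
No 2 sites suffice: every size-2 union leaves at least one demand point uncovered.
But {A, C, D} covers everything, so the minimum is 3.

3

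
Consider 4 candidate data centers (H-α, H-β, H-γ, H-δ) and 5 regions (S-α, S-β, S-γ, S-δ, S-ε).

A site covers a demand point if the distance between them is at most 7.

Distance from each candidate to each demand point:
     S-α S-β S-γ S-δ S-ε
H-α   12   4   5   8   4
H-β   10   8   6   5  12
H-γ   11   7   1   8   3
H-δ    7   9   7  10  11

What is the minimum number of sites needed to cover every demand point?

3

Coverage sets (demand points within 7 of each site):
  H-α: {S-β, S-γ, S-ε}
  H-β: {S-γ, S-δ}
  H-γ: {S-β, S-γ, S-ε}
  H-δ: {S-α, S-γ}
No 2 sites suffice: every size-2 union leaves at least one demand point uncovered.
But {H-α, H-β, H-δ} covers everything, so the minimum is 3.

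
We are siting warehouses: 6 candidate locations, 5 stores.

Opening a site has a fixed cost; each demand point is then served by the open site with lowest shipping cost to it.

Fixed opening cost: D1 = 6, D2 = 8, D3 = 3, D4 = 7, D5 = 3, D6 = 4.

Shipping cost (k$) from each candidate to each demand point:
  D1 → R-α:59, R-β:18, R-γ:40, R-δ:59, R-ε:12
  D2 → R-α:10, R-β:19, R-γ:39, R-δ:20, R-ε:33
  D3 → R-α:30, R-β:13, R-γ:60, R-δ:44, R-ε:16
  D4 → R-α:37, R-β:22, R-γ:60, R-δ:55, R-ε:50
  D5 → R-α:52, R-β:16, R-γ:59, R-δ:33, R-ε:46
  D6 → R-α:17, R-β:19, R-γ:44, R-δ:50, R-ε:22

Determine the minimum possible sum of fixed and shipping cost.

109

Open {D2, D3}: assign each demand point to its cheapest open site.
  R-α→D2 10, R-β→D3 13, R-γ→D2 39, R-δ→D2 20, R-ε→D3 16
  shipping cost 98, fixed 11 → total 109.
Compare {D1, D2, D3}: shipping cost 94 + fixed 17 = 111.
Compare {D2, D3, D5}: shipping cost 98 + fixed 14 = 112.
Compare {D1, D2}: shipping cost 99 + fixed 14 = 113.
All other subsets cost ≥ 111. Minimum total cost: 109.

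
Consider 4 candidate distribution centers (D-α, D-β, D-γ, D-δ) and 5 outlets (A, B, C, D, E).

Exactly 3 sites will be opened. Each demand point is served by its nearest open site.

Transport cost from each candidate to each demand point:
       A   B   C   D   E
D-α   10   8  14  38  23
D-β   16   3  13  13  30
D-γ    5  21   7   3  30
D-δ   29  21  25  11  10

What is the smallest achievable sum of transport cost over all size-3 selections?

28

Open {D-β, D-γ, D-δ}.
  A→D-γ 5, B→D-β 3, C→D-γ 7, D→D-γ 3, E→D-δ 10  ⇒ total 28.
Compare {D-α, D-γ, D-δ}: total 33.
Compare {D-α, D-β, D-γ}: total 41.
No size-3 selection does better; minimum is 28.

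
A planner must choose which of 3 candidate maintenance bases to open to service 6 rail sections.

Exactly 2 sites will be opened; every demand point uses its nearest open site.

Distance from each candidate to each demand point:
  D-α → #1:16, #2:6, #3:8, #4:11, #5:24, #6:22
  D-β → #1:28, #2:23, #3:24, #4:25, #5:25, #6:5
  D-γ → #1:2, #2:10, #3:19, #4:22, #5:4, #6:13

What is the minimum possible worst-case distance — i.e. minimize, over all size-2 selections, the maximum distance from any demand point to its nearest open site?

13

Open {D-α, D-γ}.
  Farthest demand point is #6 at distance 13 (to D-γ); all others are ≤ 13.
With {D-β, D-γ} the worst case is 22.
With {D-α, D-β} the worst case is 24.
No size-2 selection achieves below 13.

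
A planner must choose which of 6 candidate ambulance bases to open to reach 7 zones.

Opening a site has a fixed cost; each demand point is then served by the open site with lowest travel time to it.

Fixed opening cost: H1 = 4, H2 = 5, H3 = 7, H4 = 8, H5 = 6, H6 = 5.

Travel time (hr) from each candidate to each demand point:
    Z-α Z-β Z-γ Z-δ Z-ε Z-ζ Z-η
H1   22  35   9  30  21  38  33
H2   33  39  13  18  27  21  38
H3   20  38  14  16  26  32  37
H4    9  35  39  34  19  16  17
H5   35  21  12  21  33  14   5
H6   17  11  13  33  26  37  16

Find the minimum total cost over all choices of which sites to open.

110

Open {H4, H5, H6}: assign each demand point to its cheapest open site.
  Z-α→H4 9, Z-β→H6 11, Z-γ→H5 12, Z-δ→H5 21, Z-ε→H4 19, Z-ζ→H5 14, Z-η→H5 5
  travel time 91, fixed 19 → total 110.
Compare {H1, H4, H5, H6}: travel time 88 + fixed 23 = 111.
Compare {H2, H4, H5, H6}: travel time 88 + fixed 24 = 112.
Compare {H3, H4, H5, H6}: travel time 86 + fixed 26 = 112.
All other subsets cost ≥ 111. Minimum total cost: 110.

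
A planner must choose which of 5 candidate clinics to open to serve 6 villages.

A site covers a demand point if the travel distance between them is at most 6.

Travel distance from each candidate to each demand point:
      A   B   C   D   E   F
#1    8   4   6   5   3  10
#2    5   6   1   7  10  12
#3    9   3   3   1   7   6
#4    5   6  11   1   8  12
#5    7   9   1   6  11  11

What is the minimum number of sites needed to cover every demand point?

Coverage sets (demand points within 6 of each site):
  #1: {B, C, D, E}
  #2: {A, B, C}
  #3: {B, C, D, F}
  #4: {A, B, D}
  #5: {C, D}
No 2 sites suffice: every size-2 union leaves at least one demand point uncovered.
But {#1, #2, #3} covers everything, so the minimum is 3.

3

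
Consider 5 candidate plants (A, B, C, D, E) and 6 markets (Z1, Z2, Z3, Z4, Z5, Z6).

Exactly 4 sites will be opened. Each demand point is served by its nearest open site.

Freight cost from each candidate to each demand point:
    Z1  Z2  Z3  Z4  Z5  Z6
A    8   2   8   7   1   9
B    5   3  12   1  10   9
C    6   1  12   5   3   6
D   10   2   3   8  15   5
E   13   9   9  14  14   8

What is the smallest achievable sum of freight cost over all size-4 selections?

Open {A, B, C, D}.
  Z1→B 5, Z2→C 1, Z3→D 3, Z4→B 1, Z5→A 1, Z6→D 5  ⇒ total 16.
Compare {A, B, D, E}: total 17.
Compare {B, C, D, E}: total 18.
No size-4 selection does better; minimum is 16.

16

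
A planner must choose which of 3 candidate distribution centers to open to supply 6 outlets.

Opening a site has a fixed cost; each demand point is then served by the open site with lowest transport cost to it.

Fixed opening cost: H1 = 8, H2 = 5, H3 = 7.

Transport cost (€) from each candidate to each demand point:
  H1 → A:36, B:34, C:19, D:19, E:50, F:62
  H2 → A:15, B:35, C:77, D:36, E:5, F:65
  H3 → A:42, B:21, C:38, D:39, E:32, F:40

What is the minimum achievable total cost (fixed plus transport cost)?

Open {H1, H2, H3}: assign each demand point to its cheapest open site.
  A→H2 15, B→H3 21, C→H1 19, D→H1 19, E→H2 5, F→H3 40
  transport cost 119, fixed 20 → total 139.
Compare {H1, H2}: transport cost 154 + fixed 13 = 167.
Compare {H2, H3}: transport cost 155 + fixed 12 = 167.
Compare {H1, H3}: transport cost 167 + fixed 15 = 182.
All other subsets cost ≥ 167. Minimum total cost: 139.

139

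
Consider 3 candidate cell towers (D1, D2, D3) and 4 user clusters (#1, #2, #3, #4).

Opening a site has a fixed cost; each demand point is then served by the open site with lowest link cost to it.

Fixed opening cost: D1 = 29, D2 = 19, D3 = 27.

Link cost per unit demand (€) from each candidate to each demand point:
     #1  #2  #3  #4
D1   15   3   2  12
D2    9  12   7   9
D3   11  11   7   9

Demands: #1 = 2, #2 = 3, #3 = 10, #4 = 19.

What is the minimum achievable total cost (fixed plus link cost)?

266

Open {D1, D2}: assign each demand point to its cheapest open site.
  #1→D2 2×9=18, #2→D1 3×3=9, #3→D1 10×2=20, #4→D2 19×9=171
  link cost 218, fixed 48 → total 266.
Compare {D1, D3}: link cost 222 + fixed 56 = 278.
Compare {D1, D2, D3}: link cost 218 + fixed 75 = 293.
Compare {D2}: link cost 295 + fixed 19 = 314.
All other subsets cost ≥ 278. Minimum total cost: 266.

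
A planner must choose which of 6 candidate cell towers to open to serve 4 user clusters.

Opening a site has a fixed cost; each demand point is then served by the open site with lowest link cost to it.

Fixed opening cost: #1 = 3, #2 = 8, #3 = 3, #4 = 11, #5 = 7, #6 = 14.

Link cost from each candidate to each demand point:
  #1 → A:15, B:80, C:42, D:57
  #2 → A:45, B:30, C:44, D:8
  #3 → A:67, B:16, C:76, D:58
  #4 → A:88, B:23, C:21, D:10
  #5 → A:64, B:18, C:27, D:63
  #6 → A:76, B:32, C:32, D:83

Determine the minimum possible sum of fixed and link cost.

79

Open {#1, #3, #4}: assign each demand point to its cheapest open site.
  A→#1 15, B→#3 16, C→#4 21, D→#4 10
  link cost 62, fixed 17 → total 79.
Compare {#1, #4}: link cost 69 + fixed 14 = 83.
Compare {#1, #4, #5}: link cost 64 + fixed 21 = 85.
Compare {#1, #2, #3, #4}: link cost 60 + fixed 25 = 85.
All other subsets cost ≥ 83. Minimum total cost: 79.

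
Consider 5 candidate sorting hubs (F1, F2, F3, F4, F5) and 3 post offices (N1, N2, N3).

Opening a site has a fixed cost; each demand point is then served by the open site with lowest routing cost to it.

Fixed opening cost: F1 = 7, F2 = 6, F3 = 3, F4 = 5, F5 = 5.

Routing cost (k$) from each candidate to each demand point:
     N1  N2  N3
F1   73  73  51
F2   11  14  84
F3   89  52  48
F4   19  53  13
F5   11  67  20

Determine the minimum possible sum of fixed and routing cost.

Open {F2, F4}: assign each demand point to its cheapest open site.
  N1→F2 11, N2→F2 14, N3→F4 13
  routing cost 38, fixed 11 → total 49.
Compare {F2, F3, F4}: routing cost 38 + fixed 14 = 52.
Compare {F2, F4, F5}: routing cost 38 + fixed 16 = 54.
Compare {F2, F5}: routing cost 45 + fixed 11 = 56.
All other subsets cost ≥ 52. Minimum total cost: 49.

49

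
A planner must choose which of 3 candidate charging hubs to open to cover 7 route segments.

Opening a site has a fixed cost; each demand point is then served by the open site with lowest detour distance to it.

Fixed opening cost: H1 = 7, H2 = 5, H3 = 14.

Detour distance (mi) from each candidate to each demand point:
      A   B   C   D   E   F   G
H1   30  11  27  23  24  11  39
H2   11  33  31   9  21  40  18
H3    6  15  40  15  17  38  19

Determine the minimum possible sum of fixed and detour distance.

120

Open {H1, H2}: assign each demand point to its cheapest open site.
  A→H2 11, B→H1 11, C→H1 27, D→H2 9, E→H2 21, F→H1 11, G→H2 18
  detour distance 108, fixed 12 → total 120.
Compare {H1, H2, H3}: detour distance 99 + fixed 26 = 125.
Compare {H1, H3}: detour distance 106 + fixed 21 = 127.
Compare {H2, H3}: detour distance 134 + fixed 19 = 153.
All other subsets cost ≥ 125. Minimum total cost: 120.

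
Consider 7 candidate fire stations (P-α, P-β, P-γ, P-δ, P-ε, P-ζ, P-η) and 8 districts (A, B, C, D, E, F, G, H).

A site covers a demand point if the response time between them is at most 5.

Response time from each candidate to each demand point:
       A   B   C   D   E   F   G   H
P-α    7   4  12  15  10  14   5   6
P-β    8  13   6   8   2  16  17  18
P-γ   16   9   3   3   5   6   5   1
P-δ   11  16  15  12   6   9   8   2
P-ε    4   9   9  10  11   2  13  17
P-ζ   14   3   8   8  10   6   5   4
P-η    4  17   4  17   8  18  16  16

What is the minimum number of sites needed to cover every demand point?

3

Coverage sets (demand points within 5 of each site):
  P-α: {B, G}
  P-β: {E}
  P-γ: {C, D, E, G, H}
  P-δ: {H}
  P-ε: {A, F}
  P-ζ: {B, G, H}
  P-η: {A, C}
No 2 sites suffice: every size-2 union leaves at least one demand point uncovered.
But {P-α, P-γ, P-ε} covers everything, so the minimum is 3.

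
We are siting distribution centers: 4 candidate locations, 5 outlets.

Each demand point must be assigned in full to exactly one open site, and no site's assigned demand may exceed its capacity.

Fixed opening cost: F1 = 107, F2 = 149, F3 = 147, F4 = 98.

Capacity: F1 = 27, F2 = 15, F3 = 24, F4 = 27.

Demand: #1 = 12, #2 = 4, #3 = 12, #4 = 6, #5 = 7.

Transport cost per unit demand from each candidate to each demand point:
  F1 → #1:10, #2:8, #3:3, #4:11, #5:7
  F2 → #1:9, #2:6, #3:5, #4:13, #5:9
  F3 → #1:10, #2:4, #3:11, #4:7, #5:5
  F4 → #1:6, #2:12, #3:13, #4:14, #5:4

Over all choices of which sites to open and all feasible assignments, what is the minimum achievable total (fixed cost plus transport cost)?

439

Open {F1, F4}; cheapest assignment that respects the capacities:
  F1 (cap 27, load 22): #2, #3, #4 — cost 4×8 + 12×3 + 6×11 = 134
  F4 (cap 27, load 19): #1, #5 — cost 12×6 + 7×4 = 100
  Shipping 234, fixed 205 → total 439.
  Any other capacity-feasible assignment to {F1, F4} ships for at least 234.
Compare {F1, F3}: its best feasible assignment gives total 503.
Compare {F3, F4}: its best feasible assignment gives total 535.
Every other set of open sites that can feasibly serve all demand totals ≥ 503 even under its best assignment. Minimum: 439.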